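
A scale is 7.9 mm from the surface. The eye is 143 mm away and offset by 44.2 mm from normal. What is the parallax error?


error = h * offset / d
= 7.9 * 44.2 / 143
= 2.4418

2.4418


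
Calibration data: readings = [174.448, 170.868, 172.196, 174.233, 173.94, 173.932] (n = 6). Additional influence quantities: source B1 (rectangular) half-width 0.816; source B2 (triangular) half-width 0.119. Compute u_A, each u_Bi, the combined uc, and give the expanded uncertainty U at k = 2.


mean = (174.448 + 170.868 + 172.196 + 174.233 + 173.94 + 173.932) / 6 = 173.2695
s = sqrt(sum((x - mean)^2)/(n-1)) = 1.4230443
u_A = s / sqrt(n) = 1.4230443 / sqrt(6) = 0.5809554
u_B1 = 0.816 / sqrt(3) = 0.47111782
u_B2 = 0.119 / sqrt(6) = 0.048581547
uc = sqrt(0.5809554^2 + 0.47111782^2 + 0.048581547^2) = 0.74954743
U = k * uc = 2 * 0.74954743
U = 1.4991

1.4991


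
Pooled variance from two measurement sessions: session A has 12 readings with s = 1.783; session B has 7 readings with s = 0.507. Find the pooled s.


s_p = sqrt(((n1-1)*s1^2 + (n2-1)*s2^2) / (n1+n2-2))
numerator = (12-1)*1.783^2 + (7-1)*0.507^2 = 34.969979 + 1.542294 = 36.512273
denominator = 12 + 7 - 2 = 17
s_p^2 = 36.512273 / 17 = 2.1477808
s_p = sqrt(2.1477808) = 1.4655

1.4655


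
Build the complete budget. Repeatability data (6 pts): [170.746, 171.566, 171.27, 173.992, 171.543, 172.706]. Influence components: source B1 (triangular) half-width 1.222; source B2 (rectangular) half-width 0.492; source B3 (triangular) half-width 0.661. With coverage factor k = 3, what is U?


mean = (170.746 + 171.566 + 171.27 + 173.992 + 171.543 + 172.706) / 6 = 171.9705
s = sqrt(sum((x - mean)^2)/(n-1)) = 1.180161
u_A = s / sqrt(n) = 1.180161 / sqrt(6) = 0.48179871
u_B1 = 1.222 / sqrt(6) = 0.49887941
u_B2 = 0.492 / sqrt(3) = 0.28405633
u_B3 = 0.661 / sqrt(6) = 0.26985212
uc = sqrt(0.48179871^2 + 0.49887941^2 + 0.28405633^2 + 0.26985212^2) = 0.7965669
U = k * uc = 3 * 0.7965669
U = 2.3897

2.3897


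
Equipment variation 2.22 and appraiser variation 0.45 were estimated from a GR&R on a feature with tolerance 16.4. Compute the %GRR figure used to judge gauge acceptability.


GRR = sqrt(EV^2 + AV^2) = sqrt(2.22^2 + 0.45^2) = 2.265149
%GRR = GRR / tol * 100 = 2.265149 / 16.4 * 100
%GRR = 13.8119

13.8119


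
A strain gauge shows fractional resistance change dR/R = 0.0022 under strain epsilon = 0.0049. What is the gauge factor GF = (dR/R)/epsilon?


GF = (dR/R) / epsilon
= 0.0022 / 0.0049
= 0.4490

0.4490


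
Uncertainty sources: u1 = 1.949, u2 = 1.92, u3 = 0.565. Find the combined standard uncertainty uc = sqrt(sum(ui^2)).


uc = sqrt(1.949^2 + 1.92^2 + 0.565^2)
uc = sqrt(7.804226)
uc = 2.7936

2.7936


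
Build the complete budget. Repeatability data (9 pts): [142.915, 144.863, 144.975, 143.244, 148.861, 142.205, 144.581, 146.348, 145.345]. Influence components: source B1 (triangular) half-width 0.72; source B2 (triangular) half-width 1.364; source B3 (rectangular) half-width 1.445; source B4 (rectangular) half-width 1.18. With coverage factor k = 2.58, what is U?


mean = (142.915 + 144.863 + 144.975 + 143.244 + 148.861 + 142.205 + 144.581 + 146.348 + 145.345) / 9 = 144.8152222
s = sqrt(sum((x - mean)^2)/(n-1)) = 1.9991844
u_A = s / sqrt(n) = 1.9991844 / sqrt(9) = 0.6663948
u_B1 = 0.72 / sqrt(6) = 0.29393877
u_B2 = 1.364 / sqrt(6) = 0.55685067
u_B3 = 1.445 / sqrt(3) = 0.83427114
u_B4 = 1.18 / sqrt(3) = 0.68127332
uc = sqrt(0.6663948^2 + 0.29393877^2 + 0.55685067^2 + 0.83427114^2 + 0.68127332^2) = 1.4144633
U = k * uc = 2.58 * 1.4144633
U = 3.6493

3.6493


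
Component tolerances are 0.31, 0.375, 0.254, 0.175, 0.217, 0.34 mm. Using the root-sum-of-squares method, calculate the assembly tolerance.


RSS = sqrt(0.31^2 + 0.375^2 + 0.254^2 + 0.175^2 + 0.217^2 + 0.34^2)
= sqrt(0.494555)
= 0.7032

0.7032


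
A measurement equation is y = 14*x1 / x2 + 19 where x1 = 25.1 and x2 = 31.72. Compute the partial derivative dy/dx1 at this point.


y = 14*x1 / x2 + 19
dy/dx1 = 14/x2
Evaluate at x2 = 31.72: c1 = 14 / 31.72
c1 = 0.4414

0.4414


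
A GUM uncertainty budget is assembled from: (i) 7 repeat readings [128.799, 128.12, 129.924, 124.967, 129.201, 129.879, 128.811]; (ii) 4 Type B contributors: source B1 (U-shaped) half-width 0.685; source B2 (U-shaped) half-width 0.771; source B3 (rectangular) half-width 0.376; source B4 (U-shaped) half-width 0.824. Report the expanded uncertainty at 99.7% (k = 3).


mean = (128.799 + 128.12 + 129.924 + 124.967 + 129.201 + 129.879 + 128.811) / 7 = 128.5287143
s = sqrt(sum((x - mean)^2)/(n-1)) = 1.6944841
u_A = s / sqrt(n) = 1.6944841 / sqrt(7) = 0.64045479
u_B1 = 0.685 / sqrt(2) = 0.48436815
u_B2 = 0.771 / sqrt(2) = 0.54517933
u_B3 = 0.376 / sqrt(3) = 0.2170837
u_B4 = 0.824 / sqrt(2) = 0.58265599
uc = sqrt(0.64045479^2 + 0.48436815^2 + 0.54517933^2 + 0.2170837^2 + 0.58265599^2) = 1.1526616
U = k * uc = 3 * 1.1526616
U = 3.4580

3.4580


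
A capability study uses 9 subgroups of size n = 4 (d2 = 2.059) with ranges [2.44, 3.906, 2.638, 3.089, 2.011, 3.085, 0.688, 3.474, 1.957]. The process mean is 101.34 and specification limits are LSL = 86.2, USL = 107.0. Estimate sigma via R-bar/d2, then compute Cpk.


R_bar = (2.44 + 3.906 + 2.638 + 3.089 + 2.011 + 3.085 + 0.688 + 3.474 + 1.957) / 9 = 2.5875556
sigma = R_bar / d2 = 2.5875556 / 2.059 = 1.256705
Cp = (USL - LSL)/(6*sigma) = (107.0 - 86.2)/(6*1.256705) = 2.7585
Cpu = (107.0 - 101.34)/(3*1.256705) = 1.5013
Cpl = (101.34 - 86.2)/(3*1.256705) = 4.0158
Cpk = min(Cpu, Cpl) = 1.5013

1.5013


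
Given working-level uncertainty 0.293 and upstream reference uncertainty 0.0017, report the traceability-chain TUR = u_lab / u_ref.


TUR = u_lab / u_ref
= 0.293 / 0.0017
= 172.3529

172.3529


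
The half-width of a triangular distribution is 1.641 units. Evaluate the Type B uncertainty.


u_B = half_width / sqrt(6)
u_B = 1.641 / 2.4494897
u_B = 0.6699

0.6699


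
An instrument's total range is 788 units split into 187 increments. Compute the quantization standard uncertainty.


resolution = range / divisions
resolution = 788 / 187 = 4.2139037
u_res = resolution / (2*sqrt(3))
u_res = 4.2139037 / 3.4641016
u_res = 1.2164

1.2164


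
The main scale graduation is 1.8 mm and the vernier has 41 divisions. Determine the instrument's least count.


LC = MSD / n_div
= 1.8 / 41
= 0.0439

0.0439


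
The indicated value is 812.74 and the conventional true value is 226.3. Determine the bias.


Systematic error = measured - true
= 812.74 - 226.3
= 586.4400

586.4400


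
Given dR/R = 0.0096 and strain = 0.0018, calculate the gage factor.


GF = (dR/R) / epsilon
= 0.0096 / 0.0018
= 5.3333

5.3333


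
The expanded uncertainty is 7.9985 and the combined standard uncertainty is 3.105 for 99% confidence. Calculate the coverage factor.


k = U / uc
k = 7.9985 / 3.105
k = 2.576

2.576


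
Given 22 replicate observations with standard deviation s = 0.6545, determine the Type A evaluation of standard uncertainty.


u_A = s / sqrt(n)
u_A = 0.6545 / sqrt(22)
u_A = 0.6545 / 4.6904158
u_A = 0.1395

0.1395


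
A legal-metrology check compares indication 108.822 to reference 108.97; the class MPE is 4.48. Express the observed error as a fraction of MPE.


e = indication - reference = 108.822 - 108.97 = -0.1480
|e| = 0.1480
ratio = |e| / MPE = 0.1480 / 4.48
ratio = 0.0330

0.0330


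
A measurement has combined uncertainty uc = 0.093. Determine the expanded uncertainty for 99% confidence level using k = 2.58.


U = k * uc
U = 2.58 * 0.093
U = 0.2399

0.2399


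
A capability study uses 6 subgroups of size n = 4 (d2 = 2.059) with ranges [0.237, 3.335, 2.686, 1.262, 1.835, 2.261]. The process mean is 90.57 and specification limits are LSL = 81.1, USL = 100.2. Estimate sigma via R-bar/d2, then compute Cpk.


R_bar = (0.237 + 3.335 + 2.686 + 1.262 + 1.835 + 2.261) / 6 = 1.936
sigma = R_bar / d2 = 1.936 / 2.059 = 0.94026226
Cp = (USL - LSL)/(6*sigma) = (100.2 - 81.1)/(6*0.94026226) = 3.3856
Cpu = (100.2 - 90.57)/(3*0.94026226) = 3.4139
Cpl = (90.57 - 81.1)/(3*0.94026226) = 3.3572
Cpk = min(Cpu, Cpl) = 3.3572

3.3572


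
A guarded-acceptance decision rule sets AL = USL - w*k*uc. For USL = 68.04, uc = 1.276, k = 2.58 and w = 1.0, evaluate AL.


U = k * uc = 2.58 * 1.276 = 3.29208
guard band g = w * U = 1.0 * 3.29208 = 3.29208
AL = USL - g = 68.04 - 3.29208
AL = 64.7479

64.7479


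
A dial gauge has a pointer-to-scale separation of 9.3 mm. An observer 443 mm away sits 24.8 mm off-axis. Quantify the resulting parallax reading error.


error = h * offset / d
= 9.3 * 24.8 / 443
= 0.5206

0.5206


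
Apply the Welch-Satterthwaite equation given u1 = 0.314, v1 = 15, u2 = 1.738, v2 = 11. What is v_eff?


uc = sqrt(u1^2 + u2^2) = sqrt(0.314^2 + 1.738^2) = 1.766137
v_eff = uc^4 / (u1^4/v1 + u2^4/v2)
= 1.766137^4 / (0.314^4/15 + 1.738^4/11)
= 9.7296576 / 0.830129
v_eff = 11.7207

11.7207


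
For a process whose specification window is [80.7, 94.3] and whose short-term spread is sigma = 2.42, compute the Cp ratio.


Cp = (USL - LSL) / (6 * sigma)
= (94.3 - 80.7) / (6 * 2.42)
= 13.6000 / 14.5200
= 0.9366

0.9366


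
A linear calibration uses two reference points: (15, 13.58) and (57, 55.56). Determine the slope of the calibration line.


slope = (y2 - y1) / (x2 - x1)
= (55.56 - 13.58) / (57 - 15)
= 41.9800 / 42
= 0.9995

0.9995


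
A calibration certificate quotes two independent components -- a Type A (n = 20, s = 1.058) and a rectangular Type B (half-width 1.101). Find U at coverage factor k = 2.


u_A = s / sqrt(n) = 1.058 / sqrt(20) = 0.23657599
u_B = half_width / sqrt(3) = 1.101 / sqrt(3) = 0.63566265
uc = sqrt(u_A^2 + u_B^2) = sqrt(0.23657599^2 + 0.63566265^2) = 0.67825895
U = k * uc = 2 * 0.67825895
U = 1.3565

1.3565


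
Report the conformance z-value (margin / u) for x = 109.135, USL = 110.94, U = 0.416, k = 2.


u = U / k = 0.416 / 2 = 0.208
margin = |USL - x| = |110.94 - 109.135| = 1.805
z = margin / u = 1.805 / 0.208
z = 8.6779

8.6779


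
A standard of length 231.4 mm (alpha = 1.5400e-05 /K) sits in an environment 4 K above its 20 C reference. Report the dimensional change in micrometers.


dL = L * alpha * dT
= 231.4 * 1.5400e-05 * 4
= 0.0142542 mm
dL_um = 0.0142542 * 1000 = 14.2542 um

14.2542


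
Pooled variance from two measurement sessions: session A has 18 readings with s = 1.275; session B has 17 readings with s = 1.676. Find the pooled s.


s_p = sqrt(((n1-1)*s1^2 + (n2-1)*s2^2) / (n1+n2-2))
numerator = (18-1)*1.275^2 + (17-1)*1.676^2 = 27.635625 + 44.943616 = 72.579241
denominator = 18 + 17 - 2 = 33
s_p^2 = 72.579241 / 33 = 2.1993709
s_p = sqrt(2.1993709) = 1.4830

1.4830


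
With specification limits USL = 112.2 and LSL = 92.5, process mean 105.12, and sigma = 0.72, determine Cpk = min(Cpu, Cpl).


Cpu = (USL - mean) / (3*sigma) = (112.2 - 105.12) / (3*0.72) = 3.2778
Cpl = (mean - LSL) / (3*sigma) = (105.12 - 92.5) / (3*0.72) = 5.8426
Cpk = min(Cpu, Cpl) = 3.2778

3.2778


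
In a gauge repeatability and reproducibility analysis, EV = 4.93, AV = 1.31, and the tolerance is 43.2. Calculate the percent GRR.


GRR = sqrt(EV^2 + AV^2) = sqrt(4.93^2 + 1.31^2) = 5.1010783
%GRR = GRR / tol * 100 = 5.1010783 / 43.2 * 100
%GRR = 11.8081

11.8081


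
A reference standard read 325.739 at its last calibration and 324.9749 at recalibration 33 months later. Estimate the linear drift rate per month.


rate = (v2 - v1) / months
= (324.9749 - 325.739) / 33
= -0.7641 / 33
= -0.0232

-0.0232


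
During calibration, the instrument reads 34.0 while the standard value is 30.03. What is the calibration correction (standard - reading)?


Correction = standard - reading
= 30.03 - 34.0
= -3.9700

-3.9700


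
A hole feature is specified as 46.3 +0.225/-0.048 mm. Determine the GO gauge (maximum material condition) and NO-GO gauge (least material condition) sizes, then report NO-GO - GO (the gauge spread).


GO = nominal - lower_tol (smallest hole = maximum material condition)
GO = 46.3 - 0.048 = 46.252
NO-GO = nominal + upper_tol (largest hole = least material condition)
NO-GO = 46.3 + 0.225 = 46.525
spread = NO-GO - GO = 46.525 - 46.252 = 0.2730

0.2730


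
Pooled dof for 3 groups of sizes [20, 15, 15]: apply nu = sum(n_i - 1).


nu = sum_i (n_i - 1)
nu = ((20 - 1) + (15 - 1) + (15 - 1))
nu = 19 + 14 + 14
nu = 47

47


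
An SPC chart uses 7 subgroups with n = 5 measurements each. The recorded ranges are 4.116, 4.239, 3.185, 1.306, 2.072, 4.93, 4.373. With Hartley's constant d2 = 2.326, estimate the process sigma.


R_bar = (4.116 + 4.239 + 3.185 + 1.306 + 2.072 + 4.93 + 4.373) / 7
R_bar = 24.221 / 7 = 3.4601429
sigma_hat = R_bar / d2 = 3.4601429 / 2.326 = 1.4876

1.4876


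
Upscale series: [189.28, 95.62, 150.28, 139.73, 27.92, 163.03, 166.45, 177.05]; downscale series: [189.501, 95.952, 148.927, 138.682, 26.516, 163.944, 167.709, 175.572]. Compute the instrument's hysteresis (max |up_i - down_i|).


|189.28 - 189.501| = 0.2210
|95.62 - 95.952| = 0.3320
|150.28 - 148.927| = 1.3530
|139.73 - 138.682| = 1.0480
|27.92 - 26.516| = 1.4040
|163.03 - 163.944| = 0.9140
|166.45 - 167.709| = 1.2590
|177.05 - 175.572| = 1.4780
hysteresis = max(diffs) = 1.4780

1.4780


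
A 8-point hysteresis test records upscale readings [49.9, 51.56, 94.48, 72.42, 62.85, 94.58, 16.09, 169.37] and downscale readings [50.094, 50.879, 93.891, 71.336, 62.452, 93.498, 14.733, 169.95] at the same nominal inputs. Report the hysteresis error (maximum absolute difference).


|49.9 - 50.094| = 0.1940
|51.56 - 50.879| = 0.6810
|94.48 - 93.891| = 0.5890
|72.42 - 71.336| = 1.0840
|62.85 - 62.452| = 0.3980
|94.58 - 93.498| = 1.0820
|16.09 - 14.733| = 1.3570
|169.37 - 169.95| = 0.5800
hysteresis = max(diffs) = 1.3570

1.3570


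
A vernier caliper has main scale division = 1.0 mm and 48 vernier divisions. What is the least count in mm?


LC = MSD / n_div
= 1.0 / 48
= 0.0208

0.0208


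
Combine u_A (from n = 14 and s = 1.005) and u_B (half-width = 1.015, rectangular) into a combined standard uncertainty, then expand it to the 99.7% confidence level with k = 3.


u_A = s / sqrt(n) = 1.005 / sqrt(14) = 0.26859755
u_B = half_width / sqrt(3) = 1.015 / sqrt(3) = 0.58601052
uc = sqrt(u_A^2 + u_B^2) = sqrt(0.26859755^2 + 0.58601052^2) = 0.64463398
U = k * uc = 3 * 0.64463398
U = 1.9339

1.9339


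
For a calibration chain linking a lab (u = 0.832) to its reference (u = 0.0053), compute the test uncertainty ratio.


TUR = u_lab / u_ref
= 0.832 / 0.0053
= 156.9811

156.9811


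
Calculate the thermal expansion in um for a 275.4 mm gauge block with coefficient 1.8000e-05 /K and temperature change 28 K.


dL = L * alpha * dT
= 275.4 * 1.8000e-05 * 28
= 0.1388016 mm
dL_um = 0.1388016 * 1000 = 138.8016 um

138.8016


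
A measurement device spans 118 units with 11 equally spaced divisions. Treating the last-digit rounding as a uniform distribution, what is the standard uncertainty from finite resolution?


resolution = range / divisions
resolution = 118 / 11 = 10.727273
u_res = resolution / (2*sqrt(3))
u_res = 10.727273 / 3.4641016
u_res = 3.0967

3.0967


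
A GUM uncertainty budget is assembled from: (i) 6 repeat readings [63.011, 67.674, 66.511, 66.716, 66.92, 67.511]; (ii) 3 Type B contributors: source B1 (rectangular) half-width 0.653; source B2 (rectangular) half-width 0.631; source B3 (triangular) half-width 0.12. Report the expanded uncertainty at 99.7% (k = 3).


mean = (63.011 + 67.674 + 66.511 + 66.716 + 66.92 + 67.511) / 6 = 66.3905
s = sqrt(sum((x - mean)^2)/(n-1)) = 1.7160859
u_A = s / sqrt(n) = 1.7160859 / sqrt(6) = 0.70058913
u_B1 = 0.653 / sqrt(3) = 0.37700973
u_B2 = 0.631 / sqrt(3) = 0.36430802
u_B3 = 0.12 / sqrt(6) = 0.048989795
uc = sqrt(0.70058913^2 + 0.37700973^2 + 0.36430802^2 + 0.048989795^2) = 0.87640276
U = k * uc = 3 * 0.87640276
U = 2.6292

2.6292


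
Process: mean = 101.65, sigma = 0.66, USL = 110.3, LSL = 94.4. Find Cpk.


Cpu = (USL - mean) / (3*sigma) = (110.3 - 101.65) / (3*0.66) = 4.3687
Cpl = (mean - LSL) / (3*sigma) = (101.65 - 94.4) / (3*0.66) = 3.6616
Cpk = min(Cpu, Cpl) = 3.6616

3.6616


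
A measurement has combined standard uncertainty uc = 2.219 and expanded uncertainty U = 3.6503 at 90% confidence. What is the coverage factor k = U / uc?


k = U / uc
k = 3.6503 / 2.219
k = 1.645

1.645


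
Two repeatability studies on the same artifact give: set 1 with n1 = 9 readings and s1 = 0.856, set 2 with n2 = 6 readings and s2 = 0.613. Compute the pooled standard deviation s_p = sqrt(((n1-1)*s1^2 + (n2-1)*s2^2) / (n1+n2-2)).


s_p = sqrt(((n1-1)*s1^2 + (n2-1)*s2^2) / (n1+n2-2))
numerator = (9-1)*0.856^2 + (6-1)*0.613^2 = 5.861888 + 1.878845 = 7.740733
denominator = 9 + 6 - 2 = 13
s_p^2 = 7.740733 / 13 = 0.595441
s_p = sqrt(0.595441) = 0.7716

0.7716


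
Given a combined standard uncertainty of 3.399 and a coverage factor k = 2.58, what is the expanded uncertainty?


U = k * uc
U = 2.58 * 3.399
U = 8.7694

8.7694


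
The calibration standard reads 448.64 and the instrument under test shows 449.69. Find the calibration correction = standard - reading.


Correction = standard - reading
= 448.64 - 449.69
= -1.0500

-1.0500


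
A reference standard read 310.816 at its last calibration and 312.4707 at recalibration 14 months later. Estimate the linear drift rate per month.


rate = (v2 - v1) / months
= (312.4707 - 310.816) / 14
= 1.6547 / 14
= 0.1182

0.1182


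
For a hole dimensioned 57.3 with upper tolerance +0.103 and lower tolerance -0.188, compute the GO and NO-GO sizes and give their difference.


GO = nominal - lower_tol (smallest hole = maximum material condition)
GO = 57.3 - 0.188 = 57.112
NO-GO = nominal + upper_tol (largest hole = least material condition)
NO-GO = 57.3 + 0.103 = 57.403
spread = NO-GO - GO = 57.403 - 57.112 = 0.2910

0.2910


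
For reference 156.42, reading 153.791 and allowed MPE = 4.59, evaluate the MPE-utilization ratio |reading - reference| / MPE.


e = indication - reference = 153.791 - 156.42 = -2.6290
|e| = 2.6290
ratio = |e| / MPE = 2.6290 / 4.59
ratio = 0.5728

0.5728


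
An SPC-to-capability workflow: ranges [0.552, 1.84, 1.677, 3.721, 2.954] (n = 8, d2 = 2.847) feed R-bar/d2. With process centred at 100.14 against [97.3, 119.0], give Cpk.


R_bar = (0.552 + 1.84 + 1.677 + 3.721 + 2.954) / 5 = 2.1488
sigma = R_bar / d2 = 2.1488 / 2.847 = 0.7547594
Cp = (USL - LSL)/(6*sigma) = (119.0 - 97.3)/(6*0.7547594) = 4.7918
Cpu = (119.0 - 100.14)/(3*0.7547594) = 8.3294
Cpl = (100.14 - 97.3)/(3*0.7547594) = 1.2543
Cpk = min(Cpu, Cpl) = 1.2543

1.2543


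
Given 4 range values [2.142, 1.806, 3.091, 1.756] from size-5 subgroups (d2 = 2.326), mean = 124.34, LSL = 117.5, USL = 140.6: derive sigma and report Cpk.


R_bar = (2.142 + 1.806 + 3.091 + 1.756) / 4 = 2.19875
sigma = R_bar / d2 = 2.19875 / 2.326 = 0.94529235
Cp = (USL - LSL)/(6*sigma) = (140.6 - 117.5)/(6*0.94529235) = 4.0728
Cpu = (140.6 - 124.34)/(3*0.94529235) = 5.7337
Cpl = (124.34 - 117.5)/(3*0.94529235) = 2.4120
Cpk = min(Cpu, Cpl) = 2.4120

2.4120


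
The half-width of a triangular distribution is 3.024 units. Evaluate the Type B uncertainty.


u_B = half_width / sqrt(6)
u_B = 3.024 / 2.4494897
u_B = 1.2345

1.2345


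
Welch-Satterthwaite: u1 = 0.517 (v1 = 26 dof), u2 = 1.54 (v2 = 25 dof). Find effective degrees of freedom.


uc = sqrt(u1^2 + u2^2) = sqrt(0.517^2 + 1.54^2) = 1.6244658
v_eff = uc^4 / (u1^4/v1 + u2^4/v2)
= 1.6244658^4 / (0.517^4/26 + 1.54^4/25)
= 6.9637359 / 0.22772729
v_eff = 30.5793

30.5793


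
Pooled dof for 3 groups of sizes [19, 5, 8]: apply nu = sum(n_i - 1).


nu = sum_i (n_i - 1)
nu = ((19 - 1) + (5 - 1) + (8 - 1))
nu = 18 + 4 + 7
nu = 29

29


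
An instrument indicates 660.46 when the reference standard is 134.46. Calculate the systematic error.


Systematic error = measured - true
= 660.46 - 134.46
= 526.0000

526.0000


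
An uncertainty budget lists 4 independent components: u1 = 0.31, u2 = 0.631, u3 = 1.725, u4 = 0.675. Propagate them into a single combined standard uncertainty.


uc = sqrt(0.31^2 + 0.631^2 + 1.725^2 + 0.675^2)
uc = sqrt(3.925511)
uc = 1.9813

1.9813


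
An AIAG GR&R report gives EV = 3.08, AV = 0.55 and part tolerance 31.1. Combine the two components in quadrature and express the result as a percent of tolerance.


GRR = sqrt(EV^2 + AV^2) = sqrt(3.08^2 + 0.55^2) = 3.1287218
%GRR = GRR / tol * 100 = 3.1287218 / 31.1 * 100
%GRR = 10.0602

10.0602


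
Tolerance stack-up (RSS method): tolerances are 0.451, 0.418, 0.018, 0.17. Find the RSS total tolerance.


RSS = sqrt(0.451^2 + 0.418^2 + 0.018^2 + 0.17^2)
= sqrt(0.407349)
= 0.6382

0.6382


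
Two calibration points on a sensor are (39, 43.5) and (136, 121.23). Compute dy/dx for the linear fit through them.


slope = (y2 - y1) / (x2 - x1)
= (121.23 - 43.5) / (136 - 39)
= 77.7300 / 97
= 0.8013

0.8013


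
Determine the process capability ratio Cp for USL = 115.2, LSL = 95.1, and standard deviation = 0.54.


Cp = (USL - LSL) / (6 * sigma)
= (115.2 - 95.1) / (6 * 0.54)
= 20.1000 / 3.2400
= 6.2037

6.2037


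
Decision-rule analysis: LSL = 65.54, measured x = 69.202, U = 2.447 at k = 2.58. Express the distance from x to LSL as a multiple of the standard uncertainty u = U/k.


u = U / k = 2.447 / 2.58 = 0.94844961
margin = |LSL - x| = |65.54 - 69.202| = 3.662
z = margin / u = 3.662 / 0.94844961
z = 3.8610

3.8610


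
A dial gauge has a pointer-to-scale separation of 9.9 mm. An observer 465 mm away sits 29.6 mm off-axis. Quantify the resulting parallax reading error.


error = h * offset / d
= 9.9 * 29.6 / 465
= 0.6302

0.6302


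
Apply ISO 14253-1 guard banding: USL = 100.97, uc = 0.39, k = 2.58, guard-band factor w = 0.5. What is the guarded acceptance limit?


U = k * uc = 2.58 * 0.39 = 1.0062
guard band g = w * U = 0.5 * 1.0062 = 0.5031
AL = USL - g = 100.97 - 0.5031
AL = 100.4669

100.4669


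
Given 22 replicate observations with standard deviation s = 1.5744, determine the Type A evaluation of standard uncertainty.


u_A = s / sqrt(n)
u_A = 1.5744 / sqrt(22)
u_A = 1.5744 / 4.6904158
u_A = 0.3357

0.3357


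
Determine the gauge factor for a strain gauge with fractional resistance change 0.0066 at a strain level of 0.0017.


GF = (dR/R) / epsilon
= 0.0066 / 0.0017
= 3.8824

3.8824


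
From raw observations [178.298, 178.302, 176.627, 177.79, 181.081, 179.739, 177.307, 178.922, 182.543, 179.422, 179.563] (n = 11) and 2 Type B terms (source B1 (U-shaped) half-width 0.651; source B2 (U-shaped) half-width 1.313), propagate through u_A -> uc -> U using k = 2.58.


mean = (178.298 + 178.302 + 176.627 + 177.79 + 181.081 + 179.739 + 177.307 + 178.922 + 182.543 + 179.422 + 179.563) / 11 = 179.054
s = sqrt(sum((x - mean)^2)/(n-1)) = 1.6982367
u_A = s / sqrt(n) = 1.6982367 / sqrt(11) = 0.51203763
u_B1 = 0.651 / sqrt(2) = 0.46032651
u_B2 = 1.313 / sqrt(2) = 0.9284312
uc = sqrt(0.51203763^2 + 0.46032651^2 + 0.9284312^2) = 1.1558839
U = k * uc = 2.58 * 1.1558839
U = 2.9822

2.9822


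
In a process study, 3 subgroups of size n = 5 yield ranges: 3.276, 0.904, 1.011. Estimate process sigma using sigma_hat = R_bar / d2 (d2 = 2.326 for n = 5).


R_bar = (3.276 + 0.904 + 1.011) / 3
R_bar = 5.191 / 3 = 1.7303333
sigma_hat = R_bar / d2 = 1.7303333 / 2.326 = 0.7439

0.7439


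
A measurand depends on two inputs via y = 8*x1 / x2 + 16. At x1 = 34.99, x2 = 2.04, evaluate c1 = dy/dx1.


y = 8*x1 / x2 + 16
dy/dx1 = 8/x2
Evaluate at x2 = 2.04: c1 = 8 / 2.04
c1 = 3.9216

3.9216


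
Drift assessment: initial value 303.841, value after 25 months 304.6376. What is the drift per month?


rate = (v2 - v1) / months
= (304.6376 - 303.841) / 25
= 0.7966 / 25
= 0.0319

0.0319


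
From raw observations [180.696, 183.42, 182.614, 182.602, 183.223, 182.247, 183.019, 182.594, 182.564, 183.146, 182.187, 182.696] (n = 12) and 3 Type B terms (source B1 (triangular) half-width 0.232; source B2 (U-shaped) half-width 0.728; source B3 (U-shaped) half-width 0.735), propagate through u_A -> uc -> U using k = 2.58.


mean = (180.696 + 183.42 + 182.614 + 182.602 + 183.223 + 182.247 + 183.019 + 182.594 + 182.564 + 183.146 + 182.187 + 182.696) / 12 = 182.584
s = sqrt(sum((x - mean)^2)/(n-1)) = 0.70467762
u_A = s / sqrt(n) = 0.70467762 / sqrt(12) = 0.20342291
u_B1 = 0.232 / sqrt(6) = 0.094713603
u_B2 = 0.728 / sqrt(2) = 0.51477374
u_B3 = 0.735 / sqrt(2) = 0.51972348
uc = sqrt(0.20342291^2 + 0.094713603^2 + 0.51477374^2 + 0.51972348^2) = 0.765151
U = k * uc = 2.58 * 0.765151
U = 1.9741

1.9741


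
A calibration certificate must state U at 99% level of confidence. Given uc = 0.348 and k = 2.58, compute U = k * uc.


U = k * uc
U = 2.58 * 0.348
U = 0.8978

0.8978


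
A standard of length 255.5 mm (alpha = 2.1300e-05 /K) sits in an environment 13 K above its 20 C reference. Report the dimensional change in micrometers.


dL = L * alpha * dT
= 255.5 * 2.1300e-05 * 13
= 0.0707480 mm
dL_um = 0.0707480 * 1000 = 70.7480 um

70.7480


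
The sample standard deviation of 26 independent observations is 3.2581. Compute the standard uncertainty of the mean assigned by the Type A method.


u_A = s / sqrt(n)
u_A = 3.2581 / sqrt(26)
u_A = 3.2581 / 5.0990195
u_A = 0.6390

0.6390


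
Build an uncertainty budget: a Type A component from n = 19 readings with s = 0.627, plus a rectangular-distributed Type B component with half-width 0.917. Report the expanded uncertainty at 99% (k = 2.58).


u_A = s / sqrt(n) = 0.627 / sqrt(19) = 0.14384367
u_B = half_width / sqrt(3) = 0.917 / sqrt(3) = 0.5294302
uc = sqrt(u_A^2 + u_B^2) = sqrt(0.14384367^2 + 0.5294302^2) = 0.54862313
U = k * uc = 2.58 * 0.54862313
U = 1.4154

1.4154


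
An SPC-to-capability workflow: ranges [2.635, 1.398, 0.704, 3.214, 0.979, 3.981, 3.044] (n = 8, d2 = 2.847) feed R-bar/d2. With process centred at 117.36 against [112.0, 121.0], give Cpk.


R_bar = (2.635 + 1.398 + 0.704 + 3.214 + 0.979 + 3.981 + 3.044) / 7 = 2.2792857
sigma = R_bar / d2 = 2.2792857 / 2.847 = 0.8005921
Cp = (USL - LSL)/(6*sigma) = (121.0 - 112.0)/(6*0.8005921) = 1.8736
Cpu = (121.0 - 117.36)/(3*0.8005921) = 1.5155
Cpl = (117.36 - 112.0)/(3*0.8005921) = 2.2317
Cpk = min(Cpu, Cpl) = 1.5155

1.5155


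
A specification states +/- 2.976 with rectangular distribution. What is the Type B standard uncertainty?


u_B = half_width / sqrt(3)
u_B = 2.976 / 1.7320508
u_B = 1.7182

1.7182


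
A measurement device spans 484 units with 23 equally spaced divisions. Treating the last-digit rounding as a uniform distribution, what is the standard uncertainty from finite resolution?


resolution = range / divisions
resolution = 484 / 23 = 21.043478
u_res = resolution / (2*sqrt(3))
u_res = 21.043478 / 3.4641016
u_res = 6.0747

6.0747


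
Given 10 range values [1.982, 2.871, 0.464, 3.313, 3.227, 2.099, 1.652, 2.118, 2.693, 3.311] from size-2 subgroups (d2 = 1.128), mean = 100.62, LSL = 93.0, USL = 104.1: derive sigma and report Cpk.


R_bar = (1.982 + 2.871 + 0.464 + 3.313 + 3.227 + 2.099 + 1.652 + 2.118 + 2.693 + 3.311) / 10 = 2.373
sigma = R_bar / d2 = 2.373 / 1.128 = 2.1037234
Cp = (USL - LSL)/(6*sigma) = (104.1 - 93.0)/(6*2.1037234) = 0.8794
Cpu = (104.1 - 100.62)/(3*2.1037234) = 0.5514
Cpl = (100.62 - 93.0)/(3*2.1037234) = 1.2074
Cpk = min(Cpu, Cpl) = 0.5514

0.5514


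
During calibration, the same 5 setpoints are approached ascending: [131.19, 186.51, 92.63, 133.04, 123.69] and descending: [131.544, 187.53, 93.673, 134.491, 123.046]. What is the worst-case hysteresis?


|131.19 - 131.544| = 0.3540
|186.51 - 187.53| = 1.0200
|92.63 - 93.673| = 1.0430
|133.04 - 134.491| = 1.4510
|123.69 - 123.046| = 0.6440
hysteresis = max(diffs) = 1.4510

1.4510


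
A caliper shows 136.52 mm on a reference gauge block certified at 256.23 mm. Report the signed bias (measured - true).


Systematic error = measured - true
= 136.52 - 256.23
= -119.7100

-119.7100


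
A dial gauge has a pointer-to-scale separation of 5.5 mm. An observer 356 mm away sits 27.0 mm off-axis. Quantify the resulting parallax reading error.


error = h * offset / d
= 5.5 * 27.0 / 356
= 0.4171

0.4171


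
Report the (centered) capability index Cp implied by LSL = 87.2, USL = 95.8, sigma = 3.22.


Cp = (USL - LSL) / (6 * sigma)
= (95.8 - 87.2) / (6 * 3.22)
= 8.6000 / 19.3200
= 0.4451

0.4451


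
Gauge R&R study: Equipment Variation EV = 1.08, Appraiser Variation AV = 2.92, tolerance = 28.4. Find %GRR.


GRR = sqrt(EV^2 + AV^2) = sqrt(1.08^2 + 2.92^2) = 3.1133262
%GRR = GRR / tol * 100 = 3.1133262 / 28.4 * 100
%GRR = 10.9624

10.9624


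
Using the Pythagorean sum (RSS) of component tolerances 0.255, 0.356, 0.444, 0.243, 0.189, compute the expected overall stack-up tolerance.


RSS = sqrt(0.255^2 + 0.356^2 + 0.444^2 + 0.243^2 + 0.189^2)
= sqrt(0.483667)
= 0.6955

0.6955


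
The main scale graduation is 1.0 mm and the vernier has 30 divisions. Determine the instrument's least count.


LC = MSD / n_div
= 1.0 / 30
= 0.0333

0.0333


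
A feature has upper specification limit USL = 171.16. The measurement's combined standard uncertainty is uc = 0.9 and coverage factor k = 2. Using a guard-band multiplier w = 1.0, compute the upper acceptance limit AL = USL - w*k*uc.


U = k * uc = 2 * 0.9 = 1.8
guard band g = w * U = 1.0 * 1.8 = 1.8
AL = USL - g = 171.16 - 1.8
AL = 169.3600

169.3600


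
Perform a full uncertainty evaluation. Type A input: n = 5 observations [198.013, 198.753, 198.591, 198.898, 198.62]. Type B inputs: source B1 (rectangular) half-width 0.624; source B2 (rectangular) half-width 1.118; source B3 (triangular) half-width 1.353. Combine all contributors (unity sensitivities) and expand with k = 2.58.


mean = (198.013 + 198.753 + 198.591 + 198.898 + 198.62) / 5 = 198.575
s = sqrt(sum((x - mean)^2)/(n-1)) = 0.33694881
u_A = s / sqrt(n) = 0.33694881 / sqrt(5) = 0.15068809
u_B1 = 0.624 / sqrt(3) = 0.36026657
u_B2 = 1.118 / sqrt(3) = 0.6454776
u_B3 = 1.353 / sqrt(6) = 0.55235994
uc = sqrt(0.15068809^2 + 0.36026657^2 + 0.6454776^2 + 0.55235994^2) = 0.93500895
U = k * uc = 2.58 * 0.93500895
U = 2.4123

2.4123


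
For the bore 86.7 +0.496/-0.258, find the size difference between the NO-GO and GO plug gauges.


GO = nominal - lower_tol (smallest hole = maximum material condition)
GO = 86.7 - 0.258 = 86.442
NO-GO = nominal + upper_tol (largest hole = least material condition)
NO-GO = 86.7 + 0.496 = 87.196
spread = NO-GO - GO = 87.196 - 86.442 = 0.7540

0.7540


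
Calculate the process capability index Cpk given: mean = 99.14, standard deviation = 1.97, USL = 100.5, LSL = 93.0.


Cpu = (USL - mean) / (3*sigma) = (100.5 - 99.14) / (3*1.97) = 0.2301
Cpl = (mean - LSL) / (3*sigma) = (99.14 - 93.0) / (3*1.97) = 1.0389
Cpk = min(Cpu, Cpl) = 0.2301

0.2301


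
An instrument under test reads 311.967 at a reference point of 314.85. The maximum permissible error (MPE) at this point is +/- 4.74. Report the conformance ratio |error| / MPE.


e = indication - reference = 311.967 - 314.85 = -2.8830
|e| = 2.8830
ratio = |e| / MPE = 2.8830 / 4.74
ratio = 0.6082

0.6082


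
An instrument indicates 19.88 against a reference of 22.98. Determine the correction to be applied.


Correction = standard - reading
= 22.98 - 19.88
= 3.1000

3.1000


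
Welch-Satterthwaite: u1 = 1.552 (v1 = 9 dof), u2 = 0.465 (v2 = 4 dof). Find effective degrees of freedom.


uc = sqrt(u1^2 + u2^2) = sqrt(1.552^2 + 0.465^2) = 1.6201633
v_eff = uc^4 / (u1^4/v1 + u2^4/v2)
= 1.6201633^4 / (1.552^4/9 + 0.465^4/4)
= 6.8902529 / 0.65633886
v_eff = 10.4980

10.4980


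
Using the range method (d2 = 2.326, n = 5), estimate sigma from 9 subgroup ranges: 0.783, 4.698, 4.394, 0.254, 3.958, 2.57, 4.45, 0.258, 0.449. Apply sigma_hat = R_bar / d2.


R_bar = (0.783 + 4.698 + 4.394 + 0.254 + 3.958 + 2.57 + 4.45 + 0.258 + 0.449) / 9
R_bar = 21.814 / 9 = 2.4237778
sigma_hat = R_bar / d2 = 2.4237778 / 2.326 = 1.0420

1.0420


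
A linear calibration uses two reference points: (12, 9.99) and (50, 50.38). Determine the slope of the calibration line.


slope = (y2 - y1) / (x2 - x1)
= (50.38 - 9.99) / (50 - 12)
= 40.3900 / 38
= 1.0629

1.0629


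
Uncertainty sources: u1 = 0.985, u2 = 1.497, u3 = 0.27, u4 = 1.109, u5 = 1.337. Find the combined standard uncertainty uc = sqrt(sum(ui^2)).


uc = sqrt(0.985^2 + 1.497^2 + 0.27^2 + 1.109^2 + 1.337^2)
uc = sqrt(6.301584)
uc = 2.5103

2.5103


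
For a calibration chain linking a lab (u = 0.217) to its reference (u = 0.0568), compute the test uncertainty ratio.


TUR = u_lab / u_ref
= 0.217 / 0.0568
= 3.8204

3.8204


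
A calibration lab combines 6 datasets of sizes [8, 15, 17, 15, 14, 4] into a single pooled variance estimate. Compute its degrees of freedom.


nu = sum_i (n_i - 1)
nu = ((8 - 1) + (15 - 1) + (17 - 1) + (15 - 1) + (14 - 1) + (4 - 1))
nu = 7 + 14 + 16 + 14 + 13 + 3
nu = 67

67


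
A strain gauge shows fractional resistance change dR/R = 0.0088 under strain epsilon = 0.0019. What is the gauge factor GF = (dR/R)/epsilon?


GF = (dR/R) / epsilon
= 0.0088 / 0.0019
= 4.6316

4.6316


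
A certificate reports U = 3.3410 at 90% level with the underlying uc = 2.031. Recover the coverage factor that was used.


k = U / uc
k = 3.3410 / 2.031
k = 1.645

1.645


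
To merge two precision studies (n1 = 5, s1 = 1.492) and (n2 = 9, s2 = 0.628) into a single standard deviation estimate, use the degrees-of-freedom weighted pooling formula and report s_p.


s_p = sqrt(((n1-1)*s1^2 + (n2-1)*s2^2) / (n1+n2-2))
numerator = (5-1)*1.492^2 + (9-1)*0.628^2 = 8.904256 + 3.155072 = 12.059328
denominator = 5 + 9 - 2 = 12
s_p^2 = 12.059328 / 12 = 1.004944
s_p = sqrt(1.004944) = 1.0025

1.0025


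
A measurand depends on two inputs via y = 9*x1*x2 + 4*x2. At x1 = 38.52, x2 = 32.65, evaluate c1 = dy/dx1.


y = 9*x1*x2 + 4*x2
dy/dx1 = 9*x2
Evaluate at x2 = 32.65: c1 = 9 * 32.65
c1 = 293.8500

293.8500


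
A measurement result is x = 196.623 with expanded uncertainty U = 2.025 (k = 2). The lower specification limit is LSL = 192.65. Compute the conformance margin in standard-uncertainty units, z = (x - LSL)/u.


u = U / k = 2.025 / 2 = 1.0125
margin = |LSL - x| = |192.65 - 196.623| = 3.973
z = margin / u = 3.973 / 1.0125
z = 3.9240

3.9240


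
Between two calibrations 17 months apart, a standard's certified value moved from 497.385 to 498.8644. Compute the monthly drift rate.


rate = (v2 - v1) / months
= (498.8644 - 497.385) / 17
= 1.4794 / 17
= 0.0870

0.0870


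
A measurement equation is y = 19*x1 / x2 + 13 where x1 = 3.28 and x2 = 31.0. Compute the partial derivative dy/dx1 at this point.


y = 19*x1 / x2 + 13
dy/dx1 = 19/x2
Evaluate at x2 = 31.0: c1 = 19 / 31.0
c1 = 0.6129

0.6129


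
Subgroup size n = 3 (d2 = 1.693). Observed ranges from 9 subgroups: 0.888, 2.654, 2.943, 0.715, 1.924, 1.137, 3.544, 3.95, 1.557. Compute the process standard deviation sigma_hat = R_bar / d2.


R_bar = (0.888 + 2.654 + 2.943 + 0.715 + 1.924 + 1.137 + 3.544 + 3.95 + 1.557) / 9
R_bar = 19.312 / 9 = 2.1457778
sigma_hat = R_bar / d2 = 2.1457778 / 1.693 = 1.2674

1.2674


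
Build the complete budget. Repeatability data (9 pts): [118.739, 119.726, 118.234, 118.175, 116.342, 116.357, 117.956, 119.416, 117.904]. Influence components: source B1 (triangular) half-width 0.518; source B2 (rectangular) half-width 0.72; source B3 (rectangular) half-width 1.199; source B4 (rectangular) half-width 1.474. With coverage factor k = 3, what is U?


mean = (118.739 + 119.726 + 118.234 + 118.175 + 116.342 + 116.357 + 117.956 + 119.416 + 117.904) / 9 = 118.0943333
s = sqrt(sum((x - mean)^2)/(n-1)) = 1.1723433
u_A = s / sqrt(n) = 1.1723433 / sqrt(9) = 0.3907811
u_B1 = 0.518 / sqrt(6) = 0.21147261
u_B2 = 0.72 / sqrt(3) = 0.41569219
u_B3 = 1.199 / sqrt(3) = 0.69224297
u_B4 = 1.474 / sqrt(3) = 0.8510143
uc = sqrt(0.3907811^2 + 0.21147261^2 + 0.41569219^2 + 0.69224297^2 + 0.8510143^2) = 1.2544545
U = k * uc = 3 * 1.2544545
U = 3.7634

3.7634


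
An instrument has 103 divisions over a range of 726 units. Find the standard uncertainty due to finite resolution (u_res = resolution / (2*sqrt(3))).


resolution = range / divisions
resolution = 726 / 103 = 7.0485437
u_res = resolution / (2*sqrt(3))
u_res = 7.0485437 / 3.4641016
u_res = 2.0347

2.0347


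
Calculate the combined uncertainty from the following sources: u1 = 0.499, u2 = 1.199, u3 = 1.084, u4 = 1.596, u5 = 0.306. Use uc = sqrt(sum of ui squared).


uc = sqrt(0.499^2 + 1.199^2 + 1.084^2 + 1.596^2 + 0.306^2)
uc = sqrt(5.50251)
uc = 2.3457

2.3457


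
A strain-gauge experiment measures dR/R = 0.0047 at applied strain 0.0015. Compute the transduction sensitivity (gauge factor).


GF = (dR/R) / epsilon
= 0.0047 / 0.0015
= 3.1333

3.1333


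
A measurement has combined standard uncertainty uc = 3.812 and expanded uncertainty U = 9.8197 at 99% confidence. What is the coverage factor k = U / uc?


k = U / uc
k = 9.8197 / 3.812
k = 2.576

2.576


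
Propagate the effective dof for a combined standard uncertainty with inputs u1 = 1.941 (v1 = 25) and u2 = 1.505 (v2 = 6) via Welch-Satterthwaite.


uc = sqrt(u1^2 + u2^2) = sqrt(1.941^2 + 1.505^2) = 2.456116
v_eff = uc^4 / (u1^4/v1 + u2^4/v2)
= 2.456116^4 / (1.941^4/25 + 1.505^4/6)
= 36.391126 / 1.4228129
v_eff = 25.5769

25.5769


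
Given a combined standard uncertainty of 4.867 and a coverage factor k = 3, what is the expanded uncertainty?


U = k * uc
U = 3 * 4.867
U = 14.6010

14.6010


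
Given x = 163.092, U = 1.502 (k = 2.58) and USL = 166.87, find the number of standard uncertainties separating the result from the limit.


u = U / k = 1.502 / 2.58 = 0.58217054
margin = |USL - x| = |166.87 - 163.092| = 3.778
z = margin / u = 3.778 / 0.58217054
z = 6.4895

6.4895


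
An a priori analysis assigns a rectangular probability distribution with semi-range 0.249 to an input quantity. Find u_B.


u_B = half_width / sqrt(3)
u_B = 0.249 / 1.7320508
u_B = 0.1438

0.1438


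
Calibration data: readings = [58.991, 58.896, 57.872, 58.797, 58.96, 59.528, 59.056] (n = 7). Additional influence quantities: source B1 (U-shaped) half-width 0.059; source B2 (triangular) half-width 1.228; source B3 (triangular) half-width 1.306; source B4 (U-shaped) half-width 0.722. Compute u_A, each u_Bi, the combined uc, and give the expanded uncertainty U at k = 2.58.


mean = (58.991 + 58.896 + 57.872 + 58.797 + 58.96 + 59.528 + 59.056) / 7 = 58.87142857
s = sqrt(sum((x - mean)^2)/(n-1)) = 0.4987143
u_A = s / sqrt(n) = 0.4987143 / sqrt(7) = 0.18849629
u_B1 = 0.059 / sqrt(2) = 0.0417193
u_B2 = 1.228 / sqrt(6) = 0.5013289
u_B3 = 1.306 / sqrt(6) = 0.53317227
u_B4 = 0.722 / sqrt(2) = 0.5105311
uc = sqrt(0.18849629^2 + 0.0417193^2 + 0.5013289^2 + 0.53317227^2 + 0.5105311^2) = 0.91297135
U = k * uc = 2.58 * 0.91297135
U = 2.3555

2.3555


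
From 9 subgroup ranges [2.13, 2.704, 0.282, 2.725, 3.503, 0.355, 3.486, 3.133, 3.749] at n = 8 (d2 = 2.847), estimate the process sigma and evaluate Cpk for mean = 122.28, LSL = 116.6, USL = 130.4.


R_bar = (2.13 + 2.704 + 0.282 + 2.725 + 3.503 + 0.355 + 3.486 + 3.133 + 3.749) / 9 = 2.4518889
sigma = R_bar / d2 = 2.4518889 / 2.847 = 0.86121844
Cp = (USL - LSL)/(6*sigma) = (130.4 - 116.6)/(6*0.86121844) = 2.6706
Cpu = (130.4 - 122.28)/(3*0.86121844) = 3.1428
Cpl = (122.28 - 116.6)/(3*0.86121844) = 2.1984
Cpk = min(Cpu, Cpl) = 2.1984

2.1984


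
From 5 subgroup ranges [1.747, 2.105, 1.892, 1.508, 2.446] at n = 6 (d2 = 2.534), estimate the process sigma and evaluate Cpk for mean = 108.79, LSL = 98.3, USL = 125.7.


R_bar = (1.747 + 2.105 + 1.892 + 1.508 + 2.446) / 5 = 1.9396
sigma = R_bar / d2 = 1.9396 / 2.534 = 0.76543015
Cp = (USL - LSL)/(6*sigma) = (125.7 - 98.3)/(6*0.76543015) = 5.9661
Cpu = (125.7 - 108.79)/(3*0.76543015) = 7.3641
Cpl = (108.79 - 98.3)/(3*0.76543015) = 4.5682
Cpk = min(Cpu, Cpl) = 4.5682

4.5682


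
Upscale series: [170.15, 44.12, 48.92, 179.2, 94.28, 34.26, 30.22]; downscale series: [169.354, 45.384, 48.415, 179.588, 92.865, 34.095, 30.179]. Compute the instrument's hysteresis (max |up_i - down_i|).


|170.15 - 169.354| = 0.7960
|44.12 - 45.384| = 1.2640
|48.92 - 48.415| = 0.5050
|179.2 - 179.588| = 0.3880
|94.28 - 92.865| = 1.4150
|34.26 - 34.095| = 0.1650
|30.22 - 30.179| = 0.0410
hysteresis = max(diffs) = 1.4150

1.4150
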